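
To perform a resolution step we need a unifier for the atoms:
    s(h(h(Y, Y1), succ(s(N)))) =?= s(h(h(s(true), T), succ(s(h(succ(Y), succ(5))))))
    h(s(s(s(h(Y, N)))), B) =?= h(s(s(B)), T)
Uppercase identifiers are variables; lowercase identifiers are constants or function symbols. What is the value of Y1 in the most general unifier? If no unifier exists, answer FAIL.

Decompose s/1: h(h(Y, Y1), succ(s(N))) =?= h(h(s(true), T), succ(s(h(succ(Y), succ(5))))).
Decompose h/2: h(Y, Y1) =?= h(s(true), T),  succ(s(N)) =?= succ(s(h(succ(Y), succ(5)))).
Decompose h/2: Y =?= s(true),  Y1 =?= T.
Bind Y := s(true); substituting into the 2 remaining equations that mention Y gives: succ(s(N)) =?= succ(s(h(succ(s(true)), succ(5)))),  h(s(s(s(h(s(true), N)))), B) =?= h(s(s(B)), T).
Bind Y1 := T; no other remaining equation mentions Y1.
Decompose succ/1: s(N) =?= s(h(succ(s(true)), succ(5))).
Decompose s/1: N =?= h(succ(s(true)), succ(5)).
Bind N := h(succ(s(true)), succ(5)); substituting into the remaining equation gives: h(s(s(s(h(s(true), h(succ(s(true)), succ(5)))))), B) =?= h(s(s(B)), T).
Decompose h/2: s(s(s(h(s(true), h(succ(s(true)), succ(5)))))) =?= s(s(B)),  B =?= T.
Decompose s/1: s(s(h(s(true), h(succ(s(true)), succ(5))))) =?= s(B).
Decompose s/1: s(h(s(true), h(succ(s(true)), succ(5)))) =?= B.
Bind B := s(h(s(true), h(succ(s(true)), succ(5)))); substituting into the remaining equation gives: s(h(s(true), h(succ(s(true)), succ(5)))) =?= T.
Bind T := s(h(s(true), h(succ(s(true)), succ(5)))). Substituting into the earlier binding gives Y1 := s(h(s(true), h(succ(s(true)), succ(5)))).
MGU = { Y ↦ s(true), Y1 ↦ s(h(s(true), h(succ(s(true)), succ(5)))), N ↦ h(succ(s(true)), succ(5)), B ↦ s(h(s(true), h(succ(s(true)), succ(5)))), T ↦ s(h(s(true), h(succ(s(true)), succ(5)))) }, so Y1 ↦ s(h(s(true), h(succ(s(true)), succ(5)))).

s(h(s(true), h(succ(s(true)), succ(5))))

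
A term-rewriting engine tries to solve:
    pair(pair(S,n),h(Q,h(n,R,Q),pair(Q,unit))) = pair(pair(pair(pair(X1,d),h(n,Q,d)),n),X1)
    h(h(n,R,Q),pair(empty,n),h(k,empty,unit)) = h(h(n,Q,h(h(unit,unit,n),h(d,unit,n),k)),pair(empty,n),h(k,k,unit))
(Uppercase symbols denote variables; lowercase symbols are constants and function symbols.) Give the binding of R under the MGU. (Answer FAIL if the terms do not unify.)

Decompose pair/2: pair(S,n) = pair(pair(pair(X1,d),h(n,Q,d)),n),  h(Q,h(n,R,Q),pair(Q,unit)) = X1.
Decompose pair/2: S = pair(pair(X1,d),h(n,Q,d)),  n = n.
Bind S := pair(pair(X1,d),h(n,Q,d)); no other remaining equation mentions S.
Delete trivial equation n = n.
Bind X1 := h(Q,h(n,R,Q),pair(Q,unit)); no other remaining equation mentions X1. Substituting into the earlier binding gives S := pair(pair(h(Q,h(n,R,Q),pair(Q,unit)),d),h(n,Q,d)).
Decompose h/3: h(n,R,Q) = h(n,Q,h(h(unit,unit,n),h(d,unit,n),k)),  pair(empty,n) = pair(empty,n),  h(k,empty,unit) = h(k,k,unit).
Decompose h/3: n = n,  R = Q,  Q = h(h(unit,unit,n),h(d,unit,n),k).
Delete trivial equation n = n.
Bind R := Q; no other remaining equation mentions R. Substituting into the earlier bindings gives S := pair(pair(h(Q,h(n,Q,Q),pair(Q,unit)),d),h(n,Q,d)), X1 := h(Q,h(n,Q,Q),pair(Q,unit)).
Bind Q := h(h(unit,unit,n),h(d,unit,n),k); no other remaining equation mentions Q. Substituting into the earlier bindings gives S := pair(pair(h(h(h(unit,unit,n),h(d,unit,n),k),h(n,h(h(unit,unit,n),h(d,unit,n),k),h(h(unit,unit,n),h(d,unit,n),k)),pair(h(h(unit,unit,n),h(d,unit,n),k),unit)),d),h(n,h(h(unit,unit,n),h(d,unit,n),k),d)), X1 := h(h(h(unit,unit,n),h(d,unit,n),k),h(n,h(h(unit,unit,n),h(d,unit,n),k),h(h(unit,unit,n),h(d,unit,n),k)),pair(h(h(unit,unit,n),h(d,unit,n),k),unit)), R := h(h(unit,unit,n),h(d,unit,n),k).
Delete trivial equation pair(empty,n) = pair(empty,n).
Decompose h/3: k = k,  empty = k,  unit = unit.
Delete trivial equation k = k.
Clash: constants empty and k differ; no unifier exists.

FAIL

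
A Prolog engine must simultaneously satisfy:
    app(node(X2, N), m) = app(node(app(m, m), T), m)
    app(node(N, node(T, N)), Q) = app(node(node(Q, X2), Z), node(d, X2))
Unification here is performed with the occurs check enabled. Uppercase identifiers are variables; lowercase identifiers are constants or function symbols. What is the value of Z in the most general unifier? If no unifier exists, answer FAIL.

node(node(node(d, app(m, m)), app(m, m)), node(node(d, app(m, m)), app(m, m)))

Decompose app/2: node(X2, N) = node(app(m, m), T),  m = m.
Decompose node/2: X2 = app(m, m),  N = T.
Bind X2 := app(m, m); substituting into the one remaining equation that mentions X2 gives: app(node(N, node(T, N)), Q) = app(node(node(Q, app(m, m)), Z), node(d, app(m, m))).
Bind N := T; substituting into the one remaining equation that mentions N gives: app(node(T, node(T, T)), Q) = app(node(node(Q, app(m, m)), Z), node(d, app(m, m))).
Delete trivial equation m = m.
Decompose app/2: node(T, node(T, T)) = node(node(Q, app(m, m)), Z),  Q = node(d, app(m, m)).
Decompose node/2: T = node(Q, app(m, m)),  node(T, T) = Z.
Bind T := node(Q, app(m, m)); substituting into the one remaining equation that mentions T gives: node(node(Q, app(m, m)), node(Q, app(m, m))) = Z. Substituting into the earlier binding gives N := node(Q, app(m, m)).
Bind Z := node(node(Q, app(m, m)), node(Q, app(m, m))); no other remaining equation mentions Z.
Bind Q := node(d, app(m, m)). Substituting into the earlier bindings gives N := node(node(d, app(m, m)), app(m, m)), T := node(node(d, app(m, m)), app(m, m)), Z := node(node(node(d, app(m, m)), app(m, m)), node(node(d, app(m, m)), app(m, m))).
MGU = { X2 = app(m, m), N = node(node(d, app(m, m)), app(m, m)), T = node(node(d, app(m, m)), app(m, m)), Z = node(node(node(d, app(m, m)), app(m, m)), node(node(d, app(m, m)), app(m, m))), Q = node(d, app(m, m)) }, so Z = node(node(node(d, app(m, m)), app(m, m)), node(node(d, app(m, m)), app(m, m))).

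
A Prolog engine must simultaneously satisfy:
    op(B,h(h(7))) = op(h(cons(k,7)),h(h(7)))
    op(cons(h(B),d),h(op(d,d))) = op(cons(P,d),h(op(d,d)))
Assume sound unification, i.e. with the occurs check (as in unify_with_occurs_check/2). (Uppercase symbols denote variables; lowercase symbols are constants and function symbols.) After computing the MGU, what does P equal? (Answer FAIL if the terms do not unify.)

h(h(cons(k,7)))

Decompose op/2: B = h(cons(k,7)),  h(h(7)) = h(h(7)).
Bind B := h(cons(k,7)); substituting into the one remaining equation that mentions B gives: op(cons(h(h(cons(k,7))),d),h(op(d,d))) = op(cons(P,d),h(op(d,d))).
Delete trivial equation h(h(7)) = h(h(7)).
Decompose op/2: cons(h(h(cons(k,7))),d) = cons(P,d),  h(op(d,d)) = h(op(d,d)).
Decompose cons/2: h(h(cons(k,7))) = P,  d = d.
Bind P := h(h(cons(k,7))); no other remaining equation mentions P.
Delete trivial equation d = d.
Delete trivial equation h(op(d,d)) = h(op(d,d)).
MGU = { B = h(cons(k,7)), P = h(h(cons(k,7))) }, so P = h(h(cons(k,7))).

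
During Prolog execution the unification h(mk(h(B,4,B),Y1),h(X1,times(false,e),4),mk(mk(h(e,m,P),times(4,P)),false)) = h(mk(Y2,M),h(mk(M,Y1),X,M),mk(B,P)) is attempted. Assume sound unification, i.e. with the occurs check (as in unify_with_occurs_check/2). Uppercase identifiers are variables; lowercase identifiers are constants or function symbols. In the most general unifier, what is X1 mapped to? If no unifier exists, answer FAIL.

mk(4,4)

Decompose h/3: mk(h(B,4,B),Y1) = mk(Y2,M),  h(X1,times(false,e),4) = h(mk(M,Y1),X,M),  mk(mk(h(e,m,P),times(4,P)),false) = mk(B,P).
Decompose mk/2: h(B,4,B) = Y2,  Y1 = M.
Bind Y2 := h(B,4,B); no other remaining equation mentions Y2.
Bind Y1 := M; substituting into the one remaining equation that mentions Y1 gives: h(X1,times(false,e),4) = h(mk(M,M),X,M).
Decompose h/3: X1 = mk(M,M),  times(false,e) = X,  4 = M.
Bind X1 := mk(M,M); no other remaining equation mentions X1.
Bind X := times(false,e); no other remaining equation mentions X.
Bind M := 4; no other remaining equation mentions M. Substituting into the earlier bindings gives Y1 := 4, X1 := mk(4,4).
Decompose mk/2: mk(h(e,m,P),times(4,P)) = B,  false = P.
Bind B := mk(h(e,m,P),times(4,P)); no other remaining equation mentions B. Substituting into the earlier binding gives Y2 := h(mk(h(e,m,P),times(4,P)),4,mk(h(e,m,P),times(4,P))).
Bind P := false. Substituting into the earlier bindings gives Y2 := h(mk(h(e,m,false),times(4,false)),4,mk(h(e,m,false),times(4,false))), B := mk(h(e,m,false),times(4,false)).
MGU = { Y2 -> h(mk(h(e,m,false),times(4,false)),4,mk(h(e,m,false),times(4,false))), Y1 -> 4, X1 -> mk(4,4), X -> times(false,e), M -> 4, B -> mk(h(e,m,false),times(4,false)), P -> false }, so X1 -> mk(4,4).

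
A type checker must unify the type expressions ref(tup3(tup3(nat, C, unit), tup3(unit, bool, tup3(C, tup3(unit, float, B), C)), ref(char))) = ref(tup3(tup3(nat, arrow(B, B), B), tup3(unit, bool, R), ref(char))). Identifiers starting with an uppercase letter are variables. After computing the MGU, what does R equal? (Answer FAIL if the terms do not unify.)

Decompose ref/1: tup3(tup3(nat, C, unit), tup3(unit, bool, tup3(C, tup3(unit, float, B), C)), ref(char)) = tup3(tup3(nat, arrow(B, B), B), tup3(unit, bool, R), ref(char)).
Decompose tup3/3: tup3(nat, C, unit) = tup3(nat, arrow(B, B), B),  tup3(unit, bool, tup3(C, tup3(unit, float, B), C)) = tup3(unit, bool, R),  ref(char) = ref(char).
Decompose tup3/3: nat = nat,  C = arrow(B, B),  unit = B.
Delete trivial equation nat = nat.
Bind C := arrow(B, B); substituting into the one remaining equation that mentions C gives: tup3(unit, bool, tup3(arrow(B, B), tup3(unit, float, B), arrow(B, B))) = tup3(unit, bool, R).
Bind B := unit; substituting into the one remaining equation that mentions B gives: tup3(unit, bool, tup3(arrow(unit, unit), tup3(unit, float, unit), arrow(unit, unit))) = tup3(unit, bool, R). Substituting into the earlier binding gives C := arrow(unit, unit).
Decompose tup3/3: unit = unit,  bool = bool,  tup3(arrow(unit, unit), tup3(unit, float, unit), arrow(unit, unit)) = R.
Delete trivial equation unit = unit.
Delete trivial equation bool = bool.
Bind R := tup3(arrow(unit, unit), tup3(unit, float, unit), arrow(unit, unit)); no other remaining equation mentions R.
Delete trivial equation ref(char) = ref(char).
MGU = { C := arrow(unit, unit), B := unit, R := tup3(arrow(unit, unit), tup3(unit, float, unit), arrow(unit, unit)) }, so R := tup3(arrow(unit, unit), tup3(unit, float, unit), arrow(unit, unit)).

tup3(arrow(unit, unit), tup3(unit, float, unit), arrow(unit, unit))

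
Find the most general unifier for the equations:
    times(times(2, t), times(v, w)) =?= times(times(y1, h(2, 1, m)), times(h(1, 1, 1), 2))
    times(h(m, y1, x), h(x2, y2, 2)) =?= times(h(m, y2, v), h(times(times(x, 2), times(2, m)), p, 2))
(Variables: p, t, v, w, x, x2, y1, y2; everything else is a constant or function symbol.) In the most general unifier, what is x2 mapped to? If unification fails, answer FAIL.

Decompose times/2: times(2, t) =?= times(y1, h(2, 1, m)),  times(v, w) =?= times(h(1, 1, 1), 2).
Decompose times/2: 2 =?= y1,  t =?= h(2, 1, m).
Bind y1 := 2; substituting into the one remaining equation that mentions y1 gives: times(h(m, 2, x), h(x2, y2, 2)) =?= times(h(m, y2, v), h(times(times(x, 2), times(2, m)), p, 2)).
Bind t := h(2, 1, m); no other remaining equation mentions t.
Decompose times/2: v =?= h(1, 1, 1),  w =?= 2.
Bind v := h(1, 1, 1); substituting into the one remaining equation that mentions v gives: times(h(m, 2, x), h(x2, y2, 2)) =?= times(h(m, y2, h(1, 1, 1)), h(times(times(x, 2), times(2, m)), p, 2)).
Bind w := 2; no other remaining equation mentions w.
Decompose times/2: h(m, 2, x) =?= h(m, y2, h(1, 1, 1)),  h(x2, y2, 2) =?= h(times(times(x, 2), times(2, m)), p, 2).
Decompose h/3: m =?= m,  2 =?= y2,  x =?= h(1, 1, 1).
Delete trivial equation m =?= m.
Bind y2 := 2; substituting into the one remaining equation that mentions y2 gives: h(x2, 2, 2) =?= h(times(times(x, 2), times(2, m)), p, 2).
Bind x := h(1, 1, 1); substituting into the remaining equation gives: h(x2, 2, 2) =?= h(times(times(h(1, 1, 1), 2), times(2, m)), p, 2).
Decompose h/3: x2 =?= times(times(h(1, 1, 1), 2), times(2, m)),  2 =?= p,  2 =?= 2.
Bind x2 := times(times(h(1, 1, 1), 2), times(2, m)); no other remaining equation mentions x2.
Bind p := 2; no other remaining equation mentions p.
Delete trivial equation 2 =?= 2.
MGU = { y1 ↦ 2, t ↦ h(2, 1, m), v ↦ h(1, 1, 1), w ↦ 2, y2 ↦ 2, x ↦ h(1, 1, 1), x2 ↦ times(times(h(1, 1, 1), 2), times(2, m)), p ↦ 2 }, so x2 ↦ times(times(h(1, 1, 1), 2), times(2, m)).

times(times(h(1, 1, 1), 2), times(2, m))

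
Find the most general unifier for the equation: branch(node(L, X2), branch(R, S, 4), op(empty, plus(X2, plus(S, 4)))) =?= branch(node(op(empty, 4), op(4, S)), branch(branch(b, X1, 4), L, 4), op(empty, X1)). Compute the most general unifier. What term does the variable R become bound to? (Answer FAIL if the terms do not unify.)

branch(b, plus(op(4, op(empty, 4)), plus(op(empty, 4), 4)), 4)

Decompose branch/3: node(L, X2) =?= node(op(empty, 4), op(4, S)),  branch(R, S, 4) =?= branch(branch(b, X1, 4), L, 4),  op(empty, plus(X2, plus(S, 4))) =?= op(empty, X1).
Decompose node/2: L =?= op(empty, 4),  X2 =?= op(4, S).
Bind L := op(empty, 4); substituting into the one remaining equation that mentions L gives: branch(R, S, 4) =?= branch(branch(b, X1, 4), op(empty, 4), 4).
Bind X2 := op(4, S); substituting into the one remaining equation that mentions X2 gives: op(empty, plus(op(4, S), plus(S, 4))) =?= op(empty, X1).
Decompose branch/3: R =?= branch(b, X1, 4),  S =?= op(empty, 4),  4 =?= 4.
Bind R := branch(b, X1, 4); no other remaining equation mentions R.
Bind S := op(empty, 4); substituting into the one remaining equation that mentions S gives: op(empty, plus(op(4, op(empty, 4)), plus(op(empty, 4), 4))) =?= op(empty, X1). Substituting into the earlier binding gives X2 := op(4, op(empty, 4)).
Delete trivial equation 4 =?= 4.
Decompose op/2: empty =?= empty,  plus(op(4, op(empty, 4)), plus(op(empty, 4), 4)) =?= X1.
Delete trivial equation empty =?= empty.
Bind X1 := plus(op(4, op(empty, 4)), plus(op(empty, 4), 4)). Substituting into the earlier binding gives R := branch(b, plus(op(4, op(empty, 4)), plus(op(empty, 4), 4)), 4).
MGU = { L := op(empty, 4), X2 := op(4, op(empty, 4)), R := branch(b, plus(op(4, op(empty, 4)), plus(op(empty, 4), 4)), 4), S := op(empty, 4), X1 := plus(op(4, op(empty, 4)), plus(op(empty, 4), 4)) }, so R := branch(b, plus(op(4, op(empty, 4)), plus(op(empty, 4), 4)), 4).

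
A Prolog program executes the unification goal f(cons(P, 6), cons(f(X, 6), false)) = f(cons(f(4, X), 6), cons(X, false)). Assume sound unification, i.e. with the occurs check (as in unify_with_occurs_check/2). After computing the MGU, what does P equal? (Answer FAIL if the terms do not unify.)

Decompose f/2: cons(P, 6) = cons(f(4, X), 6),  cons(f(X, 6), false) = cons(X, false).
Decompose cons/2: P = f(4, X),  6 = 6.
Bind P := f(4, X); no other remaining equation mentions P.
Delete trivial equation 6 = 6.
Decompose cons/2: f(X, 6) = X,  false = false.
Occurs check fails: X occurs in f(X, 6); the equation X = f(X, 6) has no finite solution.

FAIL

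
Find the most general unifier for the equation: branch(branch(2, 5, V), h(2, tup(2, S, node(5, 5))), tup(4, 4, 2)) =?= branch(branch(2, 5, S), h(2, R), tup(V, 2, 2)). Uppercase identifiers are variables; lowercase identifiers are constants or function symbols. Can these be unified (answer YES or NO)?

NO

Decompose branch/3: branch(2, 5, V) =?= branch(2, 5, S),  h(2, tup(2, S, node(5, 5))) =?= h(2, R),  tup(4, 4, 2) =?= tup(V, 2, 2).
Decompose branch/3: 2 =?= 2,  5 =?= 5,  V =?= S.
Delete trivial equation 2 =?= 2.
Delete trivial equation 5 =?= 5.
Bind V := S; substituting into the one remaining equation that mentions V gives: tup(4, 4, 2) =?= tup(S, 2, 2).
Decompose h/2: 2 =?= 2,  tup(2, S, node(5, 5)) =?= R.
Delete trivial equation 2 =?= 2.
Bind R := tup(2, S, node(5, 5)); no other remaining equation mentions R.
Decompose tup/3: 4 =?= S,  4 =?= 2,  2 =?= 2.
Bind S := 4; no other remaining equation mentions S. Substituting into the earlier bindings gives V := 4, R := tup(2, 4, node(5, 5)).
Clash: constants 4 and 2 differ; no unifier exists.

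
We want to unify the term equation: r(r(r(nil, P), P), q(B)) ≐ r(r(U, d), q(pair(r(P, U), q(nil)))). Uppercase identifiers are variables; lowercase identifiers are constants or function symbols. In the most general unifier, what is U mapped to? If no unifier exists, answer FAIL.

Decompose r/2: r(r(nil, P), P) ≐ r(U, d),  q(B) ≐ q(pair(r(P, U), q(nil))).
Decompose r/2: r(nil, P) ≐ U,  P ≐ d.
Bind U := r(nil, P); substituting into the one remaining equation that mentions U gives: q(B) ≐ q(pair(r(P, r(nil, P)), q(nil))).
Bind P := d; substituting into the remaining equation gives: q(B) ≐ q(pair(r(d, r(nil, d)), q(nil))). Substituting into the earlier binding gives U := r(nil, d).
Decompose q/1: B ≐ pair(r(d, r(nil, d)), q(nil)).
Bind B := pair(r(d, r(nil, d)), q(nil)).
MGU = { U ↦ r(nil, d), P ↦ d, B ↦ pair(r(d, r(nil, d)), q(nil)) }, so U ↦ r(nil, d).

r(nil, d)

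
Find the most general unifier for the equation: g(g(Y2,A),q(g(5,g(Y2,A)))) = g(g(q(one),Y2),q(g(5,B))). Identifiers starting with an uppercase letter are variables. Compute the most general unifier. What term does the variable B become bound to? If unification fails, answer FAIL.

g(q(one),q(one))

Decompose g/2: g(Y2,A) = g(q(one),Y2),  q(g(5,g(Y2,A))) = q(g(5,B)).
Decompose g/2: Y2 = q(one),  A = Y2.
Bind Y2 := q(one); substituting into the remaining equations gives: A = q(one),  q(g(5,g(q(one),A))) = q(g(5,B)).
Bind A := q(one); substituting into the remaining equation gives: q(g(5,g(q(one),q(one)))) = q(g(5,B)).
Decompose q/1: g(5,g(q(one),q(one))) = g(5,B).
Decompose g/2: 5 = 5,  g(q(one),q(one)) = B.
Delete trivial equation 5 = 5.
Bind B := g(q(one),q(one)).
MGU = { Y2 := q(one), A := q(one), B := g(q(one),q(one)) }, so B := g(q(one),q(one)).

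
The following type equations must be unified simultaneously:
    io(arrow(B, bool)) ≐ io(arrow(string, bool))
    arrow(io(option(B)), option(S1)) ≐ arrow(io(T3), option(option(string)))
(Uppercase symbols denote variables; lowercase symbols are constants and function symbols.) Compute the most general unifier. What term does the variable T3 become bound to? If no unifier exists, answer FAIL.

Decompose io/1: arrow(B, bool) ≐ arrow(string, bool).
Decompose arrow/2: B ≐ string,  bool ≐ bool.
Bind B := string; substituting into the one remaining equation that mentions B gives: arrow(io(option(string)), option(S1)) ≐ arrow(io(T3), option(option(string))).
Delete trivial equation bool ≐ bool.
Decompose arrow/2: io(option(string)) ≐ io(T3),  option(S1) ≐ option(option(string)).
Decompose io/1: option(string) ≐ T3.
Bind T3 := option(string); no other remaining equation mentions T3.
Decompose option/1: S1 ≐ option(string).
Bind S1 := option(string).
MGU = { B := string, T3 := option(string), S1 := option(string) }, so T3 := option(string).

option(string)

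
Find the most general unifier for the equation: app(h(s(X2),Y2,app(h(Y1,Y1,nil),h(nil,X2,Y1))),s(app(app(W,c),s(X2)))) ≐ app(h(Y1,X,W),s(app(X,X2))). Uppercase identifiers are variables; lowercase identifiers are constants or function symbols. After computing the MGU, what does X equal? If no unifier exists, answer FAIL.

FAIL

Decompose app/2: h(s(X2),Y2,app(h(Y1,Y1,nil),h(nil,X2,Y1))) ≐ h(Y1,X,W),  s(app(app(W,c),s(X2))) ≐ s(app(X,X2)).
Decompose h/3: s(X2) ≐ Y1,  Y2 ≐ X,  app(h(Y1,Y1,nil),h(nil,X2,Y1)) ≐ W.
Bind Y1 := s(X2); substituting into the one remaining equation that mentions Y1 gives: app(h(s(X2),s(X2),nil),h(nil,X2,s(X2))) ≐ W.
Bind Y2 := X; no other remaining equation mentions Y2.
Bind W := app(h(s(X2),s(X2),nil),h(nil,X2,s(X2))); substituting into the remaining equation gives: s(app(app(app(h(s(X2),s(X2),nil),h(nil,X2,s(X2))),c),s(X2))) ≐ s(app(X,X2)).
Decompose s/1: app(app(app(h(s(X2),s(X2),nil),h(nil,X2,s(X2))),c),s(X2)) ≐ app(X,X2).
Decompose app/2: app(app(h(s(X2),s(X2),nil),h(nil,X2,s(X2))),c) ≐ X,  s(X2) ≐ X2.
Bind X := app(app(h(s(X2),s(X2),nil),h(nil,X2,s(X2))),c); no other remaining equation mentions X. Substituting into the earlier binding gives Y2 := app(app(h(s(X2),s(X2),nil),h(nil,X2,s(X2))),c).
Occurs check fails: X2 occurs in s(X2); the equation X2 ≐ s(X2) has no finite solution.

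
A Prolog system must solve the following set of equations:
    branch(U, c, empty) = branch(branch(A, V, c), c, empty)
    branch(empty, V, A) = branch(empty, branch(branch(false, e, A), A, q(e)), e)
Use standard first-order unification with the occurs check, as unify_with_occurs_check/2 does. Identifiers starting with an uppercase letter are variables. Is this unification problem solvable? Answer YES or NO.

YES

Decompose branch/3: U = branch(A, V, c),  c = c,  empty = empty.
Bind U := branch(A, V, c); no other remaining equation mentions U.
Delete trivial equation c = c.
Delete trivial equation empty = empty.
Decompose branch/3: empty = empty,  V = branch(branch(false, e, A), A, q(e)),  A = e.
Delete trivial equation empty = empty.
Bind V := branch(branch(false, e, A), A, q(e)); no other remaining equation mentions V. Substituting into the earlier binding gives U := branch(A, branch(branch(false, e, A), A, q(e)), c).
Bind A := e. Substituting into the earlier bindings gives U := branch(e, branch(branch(false, e, e), e, q(e)), c), V := branch(branch(false, e, e), e, q(e)).
No equations remain and no clash or occurs-check failure arose, so a unifier exists.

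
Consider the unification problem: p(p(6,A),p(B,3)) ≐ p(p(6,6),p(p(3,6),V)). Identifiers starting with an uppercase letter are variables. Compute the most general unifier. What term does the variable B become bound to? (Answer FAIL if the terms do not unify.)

p(3,6)

Decompose p/2: p(6,A) ≐ p(6,6),  p(B,3) ≐ p(p(3,6),V).
Decompose p/2: 6 ≐ 6,  A ≐ 6.
Delete trivial equation 6 ≐ 6.
Bind A := 6; no other remaining equation mentions A.
Decompose p/2: B ≐ p(3,6),  3 ≐ V.
Bind B := p(3,6); no other remaining equation mentions B.
Bind V := 3.
MGU = { A -> 6, B -> p(3,6), V -> 3 }, so B -> p(3,6).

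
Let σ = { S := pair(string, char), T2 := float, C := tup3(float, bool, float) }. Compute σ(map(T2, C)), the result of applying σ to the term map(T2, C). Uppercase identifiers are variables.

Replace each occurrence of T2 with float.
Replace each occurrence of C with tup3(float, bool, float).
Result: map(float, tup3(float, bool, float)).

map(float, tup3(float, bool, float))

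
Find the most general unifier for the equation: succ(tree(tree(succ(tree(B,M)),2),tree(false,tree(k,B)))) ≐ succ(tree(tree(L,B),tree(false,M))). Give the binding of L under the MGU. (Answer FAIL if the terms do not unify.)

Decompose succ/1: tree(tree(succ(tree(B,M)),2),tree(false,tree(k,B))) ≐ tree(tree(L,B),tree(false,M)).
Decompose tree/2: tree(succ(tree(B,M)),2) ≐ tree(L,B),  tree(false,tree(k,B)) ≐ tree(false,M).
Decompose tree/2: succ(tree(B,M)) ≐ L,  2 ≐ B.
Bind L := succ(tree(B,M)); no other remaining equation mentions L.
Bind B := 2; substituting into the remaining equation gives: tree(false,tree(k,2)) ≐ tree(false,M). Substituting into the earlier binding gives L := succ(tree(2,M)).
Decompose tree/2: false ≐ false,  tree(k,2) ≐ M.
Delete trivial equation false ≐ false.
Bind M := tree(k,2). Substituting into the earlier binding gives L := succ(tree(2,tree(k,2))).
MGU = { L -> succ(tree(2,tree(k,2))), B -> 2, M -> tree(k,2) }, so L -> succ(tree(2,tree(k,2))).

succ(tree(2,tree(k,2)))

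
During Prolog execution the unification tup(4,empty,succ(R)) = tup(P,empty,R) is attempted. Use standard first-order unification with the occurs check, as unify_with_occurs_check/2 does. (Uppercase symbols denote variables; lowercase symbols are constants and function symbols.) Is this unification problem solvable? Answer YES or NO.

NO

Decompose tup/3: 4 = P,  empty = empty,  succ(R) = R.
Bind P := 4; no other remaining equation mentions P.
Delete trivial equation empty = empty.
Occurs check fails: R occurs in succ(R); the equation R = succ(R) has no finite solution.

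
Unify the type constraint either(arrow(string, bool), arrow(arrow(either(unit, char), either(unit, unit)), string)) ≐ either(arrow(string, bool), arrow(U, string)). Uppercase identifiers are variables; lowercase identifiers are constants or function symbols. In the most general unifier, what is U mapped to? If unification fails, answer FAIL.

arrow(either(unit, char), either(unit, unit))

Decompose either/2: arrow(string, bool) ≐ arrow(string, bool),  arrow(arrow(either(unit, char), either(unit, unit)), string) ≐ arrow(U, string).
Delete trivial equation arrow(string, bool) ≐ arrow(string, bool).
Decompose arrow/2: arrow(either(unit, char), either(unit, unit)) ≐ U,  string ≐ string.
Bind U := arrow(either(unit, char), either(unit, unit)); no other remaining equation mentions U.
Delete trivial equation string ≐ string.
MGU = { U -> arrow(either(unit, char), either(unit, unit)) }, so U -> arrow(either(unit, char), either(unit, unit)).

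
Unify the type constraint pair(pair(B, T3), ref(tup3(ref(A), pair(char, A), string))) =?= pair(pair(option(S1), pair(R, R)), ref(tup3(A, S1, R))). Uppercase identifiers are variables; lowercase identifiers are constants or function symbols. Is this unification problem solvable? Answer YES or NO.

NO

Decompose pair/2: pair(B, T3) =?= pair(option(S1), pair(R, R)),  ref(tup3(ref(A), pair(char, A), string)) =?= ref(tup3(A, S1, R)).
Decompose pair/2: B =?= option(S1),  T3 =?= pair(R, R).
Bind B := option(S1); no other remaining equation mentions B.
Bind T3 := pair(R, R); no other remaining equation mentions T3.
Decompose ref/1: tup3(ref(A), pair(char, A), string) =?= tup3(A, S1, R).
Decompose tup3/3: ref(A) =?= A,  pair(char, A) =?= S1,  string =?= R.
Occurs check fails: A occurs in ref(A); the equation A =?= ref(A) has no finite solution.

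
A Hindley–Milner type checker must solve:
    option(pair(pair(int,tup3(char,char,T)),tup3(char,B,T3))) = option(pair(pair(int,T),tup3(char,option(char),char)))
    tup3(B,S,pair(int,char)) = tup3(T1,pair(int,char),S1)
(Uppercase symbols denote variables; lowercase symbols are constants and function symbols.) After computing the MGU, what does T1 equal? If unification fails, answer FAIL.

FAIL

Decompose option/1: pair(pair(int,tup3(char,char,T)),tup3(char,B,T3)) = pair(pair(int,T),tup3(char,option(char),char)).
Decompose pair/2: pair(int,tup3(char,char,T)) = pair(int,T),  tup3(char,B,T3) = tup3(char,option(char),char).
Decompose pair/2: int = int,  tup3(char,char,T) = T.
Delete trivial equation int = int.
Occurs check fails: T occurs in tup3(char,char,T); the equation T = tup3(char,char,T) has no finite solution.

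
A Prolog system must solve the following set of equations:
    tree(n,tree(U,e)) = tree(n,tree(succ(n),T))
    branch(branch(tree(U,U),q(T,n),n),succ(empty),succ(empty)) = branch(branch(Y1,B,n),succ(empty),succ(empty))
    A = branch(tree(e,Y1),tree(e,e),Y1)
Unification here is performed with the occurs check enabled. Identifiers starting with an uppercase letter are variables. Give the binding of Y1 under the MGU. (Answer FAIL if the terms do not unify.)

tree(succ(n),succ(n))

Decompose tree/2: n = n,  tree(U,e) = tree(succ(n),T).
Delete trivial equation n = n.
Decompose tree/2: U = succ(n),  e = T.
Bind U := succ(n); substituting into the one remaining equation that mentions U gives: branch(branch(tree(succ(n),succ(n)),q(T,n),n),succ(empty),succ(empty)) = branch(branch(Y1,B,n),succ(empty),succ(empty)).
Bind T := e; substituting into the one remaining equation that mentions T gives: branch(branch(tree(succ(n),succ(n)),q(e,n),n),succ(empty),succ(empty)) = branch(branch(Y1,B,n),succ(empty),succ(empty)).
Decompose branch/3: branch(tree(succ(n),succ(n)),q(e,n),n) = branch(Y1,B,n),  succ(empty) = succ(empty),  succ(empty) = succ(empty).
Decompose branch/3: tree(succ(n),succ(n)) = Y1,  q(e,n) = B,  n = n.
Bind Y1 := tree(succ(n),succ(n)); substituting into the one remaining equation that mentions Y1 gives: A = branch(tree(e,tree(succ(n),succ(n))),tree(e,e),tree(succ(n),succ(n))).
Bind B := q(e,n); no other remaining equation mentions B.
Delete trivial equation n = n.
Delete trivial equation succ(empty) = succ(empty).
Delete trivial equation succ(empty) = succ(empty).
Bind A := branch(tree(e,tree(succ(n),succ(n))),tree(e,e),tree(succ(n),succ(n))).
MGU = { U ↦ succ(n), T ↦ e, Y1 ↦ tree(succ(n),succ(n)), B ↦ q(e,n), A ↦ branch(tree(e,tree(succ(n),succ(n))),tree(e,e),tree(succ(n),succ(n))) }, so Y1 ↦ tree(succ(n),succ(n)).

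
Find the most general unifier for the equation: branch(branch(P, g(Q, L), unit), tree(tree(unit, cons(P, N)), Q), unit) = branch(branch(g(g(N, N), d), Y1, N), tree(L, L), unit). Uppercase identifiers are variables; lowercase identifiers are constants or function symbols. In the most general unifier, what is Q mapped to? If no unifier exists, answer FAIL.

tree(unit, cons(g(g(unit, unit), d), unit))

Decompose branch/3: branch(P, g(Q, L), unit) = branch(g(g(N, N), d), Y1, N),  tree(tree(unit, cons(P, N)), Q) = tree(L, L),  unit = unit.
Decompose branch/3: P = g(g(N, N), d),  g(Q, L) = Y1,  unit = N.
Bind P := g(g(N, N), d); substituting into the one remaining equation that mentions P gives: tree(tree(unit, cons(g(g(N, N), d), N)), Q) = tree(L, L).
Bind Y1 := g(Q, L); no other remaining equation mentions Y1.
Bind N := unit; substituting into the one remaining equation that mentions N gives: tree(tree(unit, cons(g(g(unit, unit), d), unit)), Q) = tree(L, L). Substituting into the earlier binding gives P := g(g(unit, unit), d).
Decompose tree/2: tree(unit, cons(g(g(unit, unit), d), unit)) = L,  Q = L.
Bind L := tree(unit, cons(g(g(unit, unit), d), unit)); substituting into the one remaining equation that mentions L gives: Q = tree(unit, cons(g(g(unit, unit), d), unit)). Substituting into the earlier binding gives Y1 := g(Q, tree(unit, cons(g(g(unit, unit), d), unit))).
Bind Q := tree(unit, cons(g(g(unit, unit), d), unit)); no other remaining equation mentions Q. Substituting into the earlier binding gives Y1 := g(tree(unit, cons(g(g(unit, unit), d), unit)), tree(unit, cons(g(g(unit, unit), d), unit))).
Delete trivial equation unit = unit.
MGU = { P -> g(g(unit, unit), d), Y1 -> g(tree(unit, cons(g(g(unit, unit), d), unit)), tree(unit, cons(g(g(unit, unit), d), unit))), N -> unit, L -> tree(unit, cons(g(g(unit, unit), d), unit)), Q -> tree(unit, cons(g(g(unit, unit), d), unit)) }, so Q -> tree(unit, cons(g(g(unit, unit), d), unit)).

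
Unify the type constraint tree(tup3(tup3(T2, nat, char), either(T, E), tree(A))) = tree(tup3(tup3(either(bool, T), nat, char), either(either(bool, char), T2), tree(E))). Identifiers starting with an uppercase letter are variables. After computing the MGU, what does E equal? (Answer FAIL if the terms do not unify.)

either(bool, either(bool, char))

Decompose tree/1: tup3(tup3(T2, nat, char), either(T, E), tree(A)) = tup3(tup3(either(bool, T), nat, char), either(either(bool, char), T2), tree(E)).
Decompose tup3/3: tup3(T2, nat, char) = tup3(either(bool, T), nat, char),  either(T, E) = either(either(bool, char), T2),  tree(A) = tree(E).
Decompose tup3/3: T2 = either(bool, T),  nat = nat,  char = char.
Bind T2 := either(bool, T); substituting into the one remaining equation that mentions T2 gives: either(T, E) = either(either(bool, char), either(bool, T)).
Delete trivial equation nat = nat.
Delete trivial equation char = char.
Decompose either/2: T = either(bool, char),  E = either(bool, T).
Bind T := either(bool, char); substituting into the one remaining equation that mentions T gives: E = either(bool, either(bool, char)). Substituting into the earlier binding gives T2 := either(bool, either(bool, char)).
Bind E := either(bool, either(bool, char)); substituting into the remaining equation gives: tree(A) = tree(either(bool, either(bool, char))).
Decompose tree/1: A = either(bool, either(bool, char)).
Bind A := either(bool, either(bool, char)).
MGU = { T2 -> either(bool, either(bool, char)), T -> either(bool, char), E -> either(bool, either(bool, char)), A -> either(bool, either(bool, char)) }, so E -> either(bool, either(bool, char)).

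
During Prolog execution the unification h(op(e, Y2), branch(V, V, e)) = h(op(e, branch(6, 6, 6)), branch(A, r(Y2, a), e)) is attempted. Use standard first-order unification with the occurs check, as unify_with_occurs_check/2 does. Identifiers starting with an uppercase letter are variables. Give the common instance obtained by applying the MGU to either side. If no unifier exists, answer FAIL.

Decompose h/2: op(e, Y2) = op(e, branch(6, 6, 6)),  branch(V, V, e) = branch(A, r(Y2, a), e).
Decompose op/2: e = e,  Y2 = branch(6, 6, 6).
Delete trivial equation e = e.
Bind Y2 := branch(6, 6, 6); substituting into the remaining equation gives: branch(V, V, e) = branch(A, r(branch(6, 6, 6), a), e).
Decompose branch/3: V = A,  V = r(branch(6, 6, 6), a),  e = e.
Bind V := A; substituting into the one remaining equation that mentions V gives: A = r(branch(6, 6, 6), a).
Bind A := r(branch(6, 6, 6), a); no other remaining equation mentions A. Substituting into the earlier binding gives V := r(branch(6, 6, 6), a).
Delete trivial equation e = e.
Applying the MGU to either side gives h(op(e, branch(6, 6, 6)), branch(r(branch(6, 6, 6), a), r(branch(6, 6, 6), a), e)).

h(op(e, branch(6, 6, 6)), branch(r(branch(6, 6, 6), a), r(branch(6, 6, 6), a), e))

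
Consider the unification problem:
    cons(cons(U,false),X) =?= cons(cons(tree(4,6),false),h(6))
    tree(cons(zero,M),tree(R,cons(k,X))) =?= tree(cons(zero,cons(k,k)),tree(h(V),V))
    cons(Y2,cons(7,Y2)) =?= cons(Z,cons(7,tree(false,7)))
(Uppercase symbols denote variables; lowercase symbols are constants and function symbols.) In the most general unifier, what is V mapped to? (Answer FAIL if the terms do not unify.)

Decompose cons/2: cons(U,false) =?= cons(tree(4,6),false),  X =?= h(6).
Decompose cons/2: U =?= tree(4,6),  false =?= false.
Bind U := tree(4,6); no other remaining equation mentions U.
Delete trivial equation false =?= false.
Bind X := h(6); substituting into the one remaining equation that mentions X gives: tree(cons(zero,M),tree(R,cons(k,h(6)))) =?= tree(cons(zero,cons(k,k)),tree(h(V),V)).
Decompose tree/2: cons(zero,M) =?= cons(zero,cons(k,k)),  tree(R,cons(k,h(6))) =?= tree(h(V),V).
Decompose cons/2: zero =?= zero,  M =?= cons(k,k).
Delete trivial equation zero =?= zero.
Bind M := cons(k,k); no other remaining equation mentions M.
Decompose tree/2: R =?= h(V),  cons(k,h(6)) =?= V.
Bind R := h(V); no other remaining equation mentions R.
Bind V := cons(k,h(6)); no other remaining equation mentions V. Substituting into the earlier binding gives R := h(cons(k,h(6))).
Decompose cons/2: Y2 =?= Z,  cons(7,Y2) =?= cons(7,tree(false,7)).
Bind Y2 := Z; substituting into the remaining equation gives: cons(7,Z) =?= cons(7,tree(false,7)).
Decompose cons/2: 7 =?= 7,  Z =?= tree(false,7).
Delete trivial equation 7 =?= 7.
Bind Z := tree(false,7). Substituting into the earlier binding gives Y2 := tree(false,7).
MGU = { U -> tree(4,6), X -> h(6), M -> cons(k,k), R -> h(cons(k,h(6))), V -> cons(k,h(6)), Y2 -> tree(false,7), Z -> tree(false,7) }, so V -> cons(k,h(6)).

cons(k,h(6))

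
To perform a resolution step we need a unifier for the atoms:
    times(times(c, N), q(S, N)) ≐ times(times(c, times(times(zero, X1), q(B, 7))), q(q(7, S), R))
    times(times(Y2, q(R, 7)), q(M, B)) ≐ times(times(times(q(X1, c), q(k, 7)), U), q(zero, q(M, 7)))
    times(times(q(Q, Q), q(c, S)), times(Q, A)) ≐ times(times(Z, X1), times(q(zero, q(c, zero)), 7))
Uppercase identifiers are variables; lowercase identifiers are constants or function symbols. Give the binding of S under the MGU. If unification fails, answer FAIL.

Decompose times/2: times(c, N) ≐ times(c, times(times(zero, X1), q(B, 7))),  q(S, N) ≐ q(q(7, S), R).
Decompose times/2: c ≐ c,  N ≐ times(times(zero, X1), q(B, 7)).
Delete trivial equation c ≐ c.
Bind N := times(times(zero, X1), q(B, 7)); substituting into the one remaining equation that mentions N gives: q(S, times(times(zero, X1), q(B, 7))) ≐ q(q(7, S), R).
Decompose q/2: S ≐ q(7, S),  times(times(zero, X1), q(B, 7)) ≐ R.
Occurs check fails: S occurs in q(7, S); the equation S ≐ q(7, S) has no finite solution.

FAIL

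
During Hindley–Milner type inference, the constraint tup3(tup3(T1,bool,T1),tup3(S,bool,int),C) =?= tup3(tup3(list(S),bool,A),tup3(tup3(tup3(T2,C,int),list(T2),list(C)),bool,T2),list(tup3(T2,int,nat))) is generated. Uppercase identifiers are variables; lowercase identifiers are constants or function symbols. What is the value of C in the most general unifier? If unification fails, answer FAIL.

list(tup3(int,int,nat))

Decompose tup3/3: tup3(T1,bool,T1) =?= tup3(list(S),bool,A),  tup3(S,bool,int) =?= tup3(tup3(tup3(T2,C,int),list(T2),list(C)),bool,T2),  C =?= list(tup3(T2,int,nat)).
Decompose tup3/3: T1 =?= list(S),  bool =?= bool,  T1 =?= A.
Bind T1 := list(S); substituting into the one remaining equation that mentions T1 gives: list(S) =?= A.
Delete trivial equation bool =?= bool.
Bind A := list(S); no other remaining equation mentions A.
Decompose tup3/3: S =?= tup3(tup3(T2,C,int),list(T2),list(C)),  bool =?= bool,  int =?= T2.
Bind S := tup3(tup3(T2,C,int),list(T2),list(C)); no other remaining equation mentions S. Substituting into the earlier bindings gives T1 := list(tup3(tup3(T2,C,int),list(T2),list(C))), A := list(tup3(tup3(T2,C,int),list(T2),list(C))).
Delete trivial equation bool =?= bool.
Bind T2 := int; substituting into the remaining equation gives: C =?= list(tup3(int,int,nat)). Substituting into the earlier bindings gives T1 := list(tup3(tup3(int,C,int),list(int),list(C))), A := list(tup3(tup3(int,C,int),list(int),list(C))), S := tup3(tup3(int,C,int),list(int),list(C)).
Bind C := list(tup3(int,int,nat)). Substituting into the earlier bindings gives T1 := list(tup3(tup3(int,list(tup3(int,int,nat)),int),list(int),list(list(tup3(int,int,nat))))), A := list(tup3(tup3(int,list(tup3(int,int,nat)),int),list(int),list(list(tup3(int,int,nat))))), S := tup3(tup3(int,list(tup3(int,int,nat)),int),list(int),list(list(tup3(int,int,nat)))).
MGU = { T1 -> list(tup3(tup3(int,list(tup3(int,int,nat)),int),list(int),list(list(tup3(int,int,nat))))), A -> list(tup3(tup3(int,list(tup3(int,int,nat)),int),list(int),list(list(tup3(int,int,nat))))), S -> tup3(tup3(int,list(tup3(int,int,nat)),int),list(int),list(list(tup3(int,int,nat)))), T2 -> int, C -> list(tup3(int,int,nat)) }, so C -> list(tup3(int,int,nat)).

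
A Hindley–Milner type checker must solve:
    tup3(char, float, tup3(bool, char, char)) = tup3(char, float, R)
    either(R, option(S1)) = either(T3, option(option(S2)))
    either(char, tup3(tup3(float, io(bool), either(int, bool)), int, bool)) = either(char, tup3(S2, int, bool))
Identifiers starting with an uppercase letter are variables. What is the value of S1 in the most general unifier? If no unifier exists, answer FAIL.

Decompose tup3/3: char = char,  float = float,  tup3(bool, char, char) = R.
Delete trivial equation char = char.
Delete trivial equation float = float.
Bind R := tup3(bool, char, char); substituting into the one remaining equation that mentions R gives: either(tup3(bool, char, char), option(S1)) = either(T3, option(option(S2))).
Decompose either/2: tup3(bool, char, char) = T3,  option(S1) = option(option(S2)).
Bind T3 := tup3(bool, char, char); no other remaining equation mentions T3.
Decompose option/1: S1 = option(S2).
Bind S1 := option(S2); no other remaining equation mentions S1.
Decompose either/2: char = char,  tup3(tup3(float, io(bool), either(int, bool)), int, bool) = tup3(S2, int, bool).
Delete trivial equation char = char.
Decompose tup3/3: tup3(float, io(bool), either(int, bool)) = S2,  int = int,  bool = bool.
Bind S2 := tup3(float, io(bool), either(int, bool)); no other remaining equation mentions S2. Substituting into the earlier binding gives S1 := option(tup3(float, io(bool), either(int, bool))).
Delete trivial equation int = int.
Delete trivial equation bool = bool.
MGU = { R -> tup3(bool, char, char), T3 -> tup3(bool, char, char), S1 -> option(tup3(float, io(bool), either(int, bool))), S2 -> tup3(float, io(bool), either(int, bool)) }, so S1 -> option(tup3(float, io(bool), either(int, bool))).

option(tup3(float, io(bool), either(int, bool)))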